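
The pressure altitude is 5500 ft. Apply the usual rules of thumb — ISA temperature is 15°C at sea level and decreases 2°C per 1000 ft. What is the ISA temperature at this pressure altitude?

ISA temperature = 15 − 2 × (5500/1000) = 15 − 11 = 4°C.

4°C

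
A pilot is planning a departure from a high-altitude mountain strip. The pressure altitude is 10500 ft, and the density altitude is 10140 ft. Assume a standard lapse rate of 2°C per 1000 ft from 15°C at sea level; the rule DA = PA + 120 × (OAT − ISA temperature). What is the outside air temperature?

Density altitude − pressure altitude = 10140 − 10500 = -360 ft.
At 120 ft/°C that is an ISA deviation of -360/120 = -3°C.
ISA temperature at 10500 ft = 15 − 2 × (10500/1000) = -6°C.
OAT = ISA + deviation = -6 + (-3) = -9°C.

-9°C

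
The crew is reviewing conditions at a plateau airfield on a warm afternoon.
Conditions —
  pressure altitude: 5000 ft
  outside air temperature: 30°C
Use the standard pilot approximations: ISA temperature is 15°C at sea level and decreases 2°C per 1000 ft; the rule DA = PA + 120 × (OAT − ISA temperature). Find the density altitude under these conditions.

ISA temperature at 5000 ft = 15 − 2 × (5000/1000) = 5°C.
ISA deviation = 30 − 5 = +25°C.
Density altitude = 5000 + 120 × (25) = 5000 + (+3000) = 8000 ft.

8000 ft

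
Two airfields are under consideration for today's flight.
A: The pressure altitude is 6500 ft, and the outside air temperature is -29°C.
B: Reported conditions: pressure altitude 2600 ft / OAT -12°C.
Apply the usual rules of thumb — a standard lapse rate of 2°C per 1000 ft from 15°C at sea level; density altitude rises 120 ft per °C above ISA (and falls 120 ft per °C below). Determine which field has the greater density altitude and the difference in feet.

A by 2796 ft

A: ISA temp = 2°C, deviation -31°C, DA = 6500 + 120 × (-31) = 2780 ft.
B: ISA temp = 9.8°C, deviation -21.8°C, DA = 2600 + 120 × (-21.8) = -16 ft.
A is higher by 2780 − (-16) = 2796 ft.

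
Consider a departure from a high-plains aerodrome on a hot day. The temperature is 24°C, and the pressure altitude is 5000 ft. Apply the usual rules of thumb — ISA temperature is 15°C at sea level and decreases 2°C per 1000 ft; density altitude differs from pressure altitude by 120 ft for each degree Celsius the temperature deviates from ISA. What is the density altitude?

7280 ft

ISA temperature at 5000 ft = 15 − 2 × (5000/1000) = 5°C.
ISA deviation = 24 − 5 = +19°C.
Density altitude = 5000 + 120 × (19) = 5000 + (+2280) = 7280 ft.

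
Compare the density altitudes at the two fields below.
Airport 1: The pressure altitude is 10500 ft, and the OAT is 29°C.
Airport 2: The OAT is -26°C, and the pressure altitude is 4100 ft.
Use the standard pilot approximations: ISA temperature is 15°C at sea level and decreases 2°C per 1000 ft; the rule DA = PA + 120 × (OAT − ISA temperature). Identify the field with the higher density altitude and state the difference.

Airport 1 by 14536 ft

Airport 1: ISA temp = -6°C, deviation +35°C, DA = 10500 + 120 × 35 = 14700 ft.
Airport 2: ISA temp = 6.8°C, deviation -32.8°C, DA = 4100 + 120 × (-32.8) = 164 ft.
Airport 1 is higher by 14700 − 164 = 14536 ft.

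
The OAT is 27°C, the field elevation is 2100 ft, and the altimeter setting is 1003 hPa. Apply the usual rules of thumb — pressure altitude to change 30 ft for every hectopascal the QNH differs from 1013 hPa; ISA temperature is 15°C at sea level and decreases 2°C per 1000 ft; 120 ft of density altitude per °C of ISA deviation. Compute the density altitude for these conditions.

Pressure altitude = 2100 + (1013 − 1003) × 30 = 2100 + (+300) = 2400 ft.
ISA temperature at 2400 ft = 15 − 2 × (2400/1000) = 10.2°C.
ISA deviation = 27 − 10.2 = +16.8°C.
Density altitude = 2400 + 120 × (16.8) = 4416 ft.

4416 ft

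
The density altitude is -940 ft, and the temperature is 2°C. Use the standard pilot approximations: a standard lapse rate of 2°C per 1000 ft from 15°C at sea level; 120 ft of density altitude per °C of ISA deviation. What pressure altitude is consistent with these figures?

500 ft

DA = PA + 120 × (OAT − (15 − 2·PA/1000)) = PA + 120·OAT − 1800 + 0.24·PA = 1.24·PA + 120·OAT − 1800.
So 1.24·PA = -940 − 120 × 2 + 1800 = 620.
PA = 620 / 1.24 = 500 ft.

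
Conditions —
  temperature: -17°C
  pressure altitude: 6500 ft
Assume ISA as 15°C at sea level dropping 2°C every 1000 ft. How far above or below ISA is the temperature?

ISA temperature at 6500 ft = 15 − 2 × (6500/1000) = 2°C.
Deviation = OAT − ISA = -17 − 2 = -19°C.

ISA-19°C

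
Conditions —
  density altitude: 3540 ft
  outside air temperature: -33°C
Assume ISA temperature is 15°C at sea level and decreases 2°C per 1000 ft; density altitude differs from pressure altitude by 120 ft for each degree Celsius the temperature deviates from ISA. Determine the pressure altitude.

DA = PA + 120 × (OAT − (15 − 2·PA/1000)) = PA + 120·OAT − 1800 + 0.24·PA = 1.24·PA + 120·OAT − 1800.
So 1.24·PA = 3540 − 120 × (-33) + 1800 = 9300.
PA = 9300 / 1.24 = 7500 ft.

7500 ft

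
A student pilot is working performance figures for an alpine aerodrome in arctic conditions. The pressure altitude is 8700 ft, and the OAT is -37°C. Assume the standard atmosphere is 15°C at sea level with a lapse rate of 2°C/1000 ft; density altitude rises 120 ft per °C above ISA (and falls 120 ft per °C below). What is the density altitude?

ISA temperature at 8700 ft = 15 − 2 × (8700/1000) = -2.4°C.
ISA deviation = -37 − (-2.4) = -34.6°C.
Density altitude = 8700 + 120 × (-34.6) = 8700 + (-4152) = 4548 ft.

4548 ft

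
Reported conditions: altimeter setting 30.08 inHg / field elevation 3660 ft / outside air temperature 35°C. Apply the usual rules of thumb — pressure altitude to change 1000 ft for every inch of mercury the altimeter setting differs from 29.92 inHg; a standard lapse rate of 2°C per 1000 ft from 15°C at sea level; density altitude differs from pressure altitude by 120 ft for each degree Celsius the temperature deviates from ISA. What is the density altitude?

Pressure altitude = 3660 + (29.92 − 30.08) × 1000 = 3660 + (-160) = 3500 ft.
ISA temperature at 3500 ft = 15 − 2 × (3500/1000) = 8°C.
ISA deviation = 35 − 8 = +27°C.
Density altitude = 3500 + 120 × (27) = 6740 ft.

6740 ft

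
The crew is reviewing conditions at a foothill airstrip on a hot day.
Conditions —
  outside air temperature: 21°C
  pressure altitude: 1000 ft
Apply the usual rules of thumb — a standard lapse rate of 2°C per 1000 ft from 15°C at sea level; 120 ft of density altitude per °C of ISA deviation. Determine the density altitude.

1960 ft

ISA temperature at 1000 ft = 15 − 2 × (1000/1000) = 13°C.
ISA deviation = 21 − 13 = +8°C.
Density altitude = 1000 + 120 × (8) = 1000 + (+960) = 1960 ft.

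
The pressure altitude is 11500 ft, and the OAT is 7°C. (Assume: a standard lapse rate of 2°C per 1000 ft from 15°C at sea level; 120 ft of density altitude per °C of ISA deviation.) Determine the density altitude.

13300 ft

ISA temperature at 11500 ft = 15 − 2 × (11500/1000) = -8°C.
ISA deviation = 7 − (-8) = +15°C.
Density altitude = 11500 + 120 × (15) = 11500 + (+1800) = 13300 ft.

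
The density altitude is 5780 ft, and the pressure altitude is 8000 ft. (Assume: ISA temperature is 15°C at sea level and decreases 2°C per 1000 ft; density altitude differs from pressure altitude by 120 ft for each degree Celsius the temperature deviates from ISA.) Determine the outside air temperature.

Density altitude − pressure altitude = 5780 − 8000 = -2220 ft.
At 120 ft/°C that is an ISA deviation of -2220/120 = -18.5°C.
ISA temperature at 8000 ft = 15 − 2 × (8000/1000) = -1°C.
OAT = ISA + deviation = -1 + (-18.5) = -19.5°C.

-19.5°C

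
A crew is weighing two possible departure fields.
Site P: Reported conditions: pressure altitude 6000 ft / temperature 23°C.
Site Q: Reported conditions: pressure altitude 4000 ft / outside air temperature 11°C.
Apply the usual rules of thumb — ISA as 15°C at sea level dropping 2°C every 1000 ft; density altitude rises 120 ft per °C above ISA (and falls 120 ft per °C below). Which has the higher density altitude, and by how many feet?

Site P by 3920 ft

Site P: ISA temp = 3°C, deviation +20°C, DA = 6000 + 120 × 20 = 8400 ft.
Site Q: ISA temp = 7°C, deviation +4°C, DA = 4000 + 120 × 4 = 4480 ft.
Site P is higher by 8400 − 4480 = 3920 ft.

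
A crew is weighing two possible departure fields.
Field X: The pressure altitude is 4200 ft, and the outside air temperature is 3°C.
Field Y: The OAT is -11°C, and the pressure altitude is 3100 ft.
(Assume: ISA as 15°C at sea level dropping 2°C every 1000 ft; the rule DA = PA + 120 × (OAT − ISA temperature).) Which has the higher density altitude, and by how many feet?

Field X by 3044 ft

Field X: ISA temp = 6.6°C, deviation -3.6°C, DA = 4200 + 120 × (-3.6) = 3768 ft.
Field Y: ISA temp = 8.8°C, deviation -19.8°C, DA = 3100 + 120 × (-19.8) = 724 ft.
Field X is higher by 3768 − 724 = 3044 ft.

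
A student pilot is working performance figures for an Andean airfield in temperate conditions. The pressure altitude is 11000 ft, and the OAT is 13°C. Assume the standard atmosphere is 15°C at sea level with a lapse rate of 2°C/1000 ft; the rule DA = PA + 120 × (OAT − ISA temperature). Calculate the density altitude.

13400 ft

ISA temperature at 11000 ft = 15 − 2 × (11000/1000) = -7°C.
ISA deviation = 13 − (-7) = +20°C.
Density altitude = 11000 + 120 × (20) = 11000 + (+2400) = 13400 ft.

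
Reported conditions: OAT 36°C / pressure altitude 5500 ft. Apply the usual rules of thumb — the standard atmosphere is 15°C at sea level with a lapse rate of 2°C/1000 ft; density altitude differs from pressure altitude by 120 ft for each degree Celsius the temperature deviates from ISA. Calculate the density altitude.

9340 ft

ISA temperature at 5500 ft = 15 − 2 × (5500/1000) = 4°C.
ISA deviation = 36 − 4 = +32°C.
Density altitude = 5500 + 120 × (32) = 5500 + (+3840) = 9340 ft.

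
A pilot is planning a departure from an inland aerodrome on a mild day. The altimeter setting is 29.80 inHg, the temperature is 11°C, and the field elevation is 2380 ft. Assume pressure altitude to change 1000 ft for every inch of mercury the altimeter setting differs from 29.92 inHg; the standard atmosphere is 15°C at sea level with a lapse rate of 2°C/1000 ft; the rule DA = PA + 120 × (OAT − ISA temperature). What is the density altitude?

Pressure altitude = 2380 + (29.92 − 29.80) × 1000 = 2380 + (+120) = 2500 ft.
ISA temperature at 2500 ft = 15 − 2 × (2500/1000) = 10°C.
ISA deviation = 11 − 10 = +1°C.
Density altitude = 2500 + 120 × (1) = 2620 ft.

2620 ft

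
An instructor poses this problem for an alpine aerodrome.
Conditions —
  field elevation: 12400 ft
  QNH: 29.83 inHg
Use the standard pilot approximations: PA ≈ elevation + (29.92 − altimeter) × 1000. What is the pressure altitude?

Pressure correction = (29.92 − 29.83) × 1000 = +90 ft.
Pressure altitude = 12400 + (+90) = 12490 ft.

12490 ft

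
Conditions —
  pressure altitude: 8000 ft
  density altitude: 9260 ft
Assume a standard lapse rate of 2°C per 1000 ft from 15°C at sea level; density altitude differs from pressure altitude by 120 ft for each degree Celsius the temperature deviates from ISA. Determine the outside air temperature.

Density altitude − pressure altitude = 9260 − 8000 = +1260 ft.
At 120 ft/°C that is an ISA deviation of 1260/120 = +10.5°C.
ISA temperature at 8000 ft = 15 − 2 × (8000/1000) = -1°C.
OAT = ISA + deviation = -1 + (+10.5) = 9.5°C.

9.5°C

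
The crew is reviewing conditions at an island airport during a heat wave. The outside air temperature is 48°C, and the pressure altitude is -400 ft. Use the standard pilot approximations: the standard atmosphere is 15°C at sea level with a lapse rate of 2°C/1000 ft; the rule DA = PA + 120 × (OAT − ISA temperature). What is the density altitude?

ISA temperature at -400 ft = 15 − 2 × (-400/1000) = 15.8°C.
ISA deviation = 48 − 15.8 = +32.2°C.
Density altitude = -400 + 120 × (32.2) = -400 + (+3864) = 3464 ft.

3464 ft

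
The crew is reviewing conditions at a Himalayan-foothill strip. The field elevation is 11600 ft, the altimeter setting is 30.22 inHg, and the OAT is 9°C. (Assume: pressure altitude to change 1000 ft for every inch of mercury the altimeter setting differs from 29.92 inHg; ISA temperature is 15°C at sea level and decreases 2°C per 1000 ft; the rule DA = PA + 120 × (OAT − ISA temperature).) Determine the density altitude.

Pressure altitude = 11600 + (29.92 − 30.22) × 1000 = 11600 + (-300) = 11300 ft.
ISA temperature at 11300 ft = 15 − 2 × (11300/1000) = -7.6°C.
ISA deviation = 9 − (-7.6) = +16.6°C.
Density altitude = 11300 + 120 × (16.6) = 13292 ft.

13292 ft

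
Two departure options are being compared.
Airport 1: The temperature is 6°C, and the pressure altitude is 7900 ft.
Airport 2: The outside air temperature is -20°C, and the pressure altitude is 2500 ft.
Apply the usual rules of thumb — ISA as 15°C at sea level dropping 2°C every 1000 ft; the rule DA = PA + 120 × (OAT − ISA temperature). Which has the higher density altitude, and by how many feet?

Airport 1 by 9816 ft

Airport 1: ISA temp = -0.8°C, deviation +6.8°C, DA = 7900 + 120 × 6.8 = 8716 ft.
Airport 2: ISA temp = 10°C, deviation -30°C, DA = 2500 + 120 × (-30) = -1100 ft.
Airport 1 is higher by 8716 − (-1100) = 9816 ft.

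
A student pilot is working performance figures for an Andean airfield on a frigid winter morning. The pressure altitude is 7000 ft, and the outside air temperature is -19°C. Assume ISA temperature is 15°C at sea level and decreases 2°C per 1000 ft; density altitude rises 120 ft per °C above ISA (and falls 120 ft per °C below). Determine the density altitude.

4600 ft

ISA temperature at 7000 ft = 15 − 2 × (7000/1000) = 1°C.
ISA deviation = -19 − 1 = -20°C.
Density altitude = 7000 + 120 × (-20) = 7000 + (-2400) = 4600 ft.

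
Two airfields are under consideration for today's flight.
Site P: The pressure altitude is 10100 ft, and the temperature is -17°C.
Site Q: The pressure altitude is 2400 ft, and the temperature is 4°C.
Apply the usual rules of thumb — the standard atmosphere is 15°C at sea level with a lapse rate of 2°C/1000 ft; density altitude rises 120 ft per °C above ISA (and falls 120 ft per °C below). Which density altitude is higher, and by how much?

Site P by 7028 ft

Site P: ISA temp = -5.2°C, deviation -11.8°C, DA = 10100 + 120 × (-11.8) = 8684 ft.
Site Q: ISA temp = 10.2°C, deviation -6.2°C, DA = 2400 + 120 × (-6.2) = 1656 ft.
Site P is higher by 8684 − 1656 = 7028 ft.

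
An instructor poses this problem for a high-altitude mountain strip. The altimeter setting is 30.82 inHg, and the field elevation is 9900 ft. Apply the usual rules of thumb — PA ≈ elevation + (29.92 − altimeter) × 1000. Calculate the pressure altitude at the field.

Pressure correction = (29.92 − 30.82) × 1000 = -900 ft.
Pressure altitude = 9900 + (-900) = 9000 ft.

9000 ft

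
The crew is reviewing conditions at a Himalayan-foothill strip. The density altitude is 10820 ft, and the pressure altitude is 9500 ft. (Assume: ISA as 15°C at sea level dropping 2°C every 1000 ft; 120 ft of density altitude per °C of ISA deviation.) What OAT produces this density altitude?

7°C

Density altitude − pressure altitude = 10820 − 9500 = +1320 ft.
At 120 ft/°C that is an ISA deviation of 1320/120 = +11°C.
ISA temperature at 9500 ft = 15 − 2 × (9500/1000) = -4°C.
OAT = ISA + deviation = -4 + (+11) = 7°C.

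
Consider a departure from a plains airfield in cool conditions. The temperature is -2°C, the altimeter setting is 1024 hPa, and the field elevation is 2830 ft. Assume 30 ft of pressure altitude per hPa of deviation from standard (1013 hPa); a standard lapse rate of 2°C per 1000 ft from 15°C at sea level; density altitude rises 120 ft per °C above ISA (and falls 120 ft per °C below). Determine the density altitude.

Pressure altitude = 2830 + (1013 − 1024) × 30 = 2830 + (-330) = 2500 ft.
ISA temperature at 2500 ft = 15 − 2 × (2500/1000) = 10°C.
ISA deviation = -2 − 10 = -12°C.
Density altitude = 2500 + 120 × (-12) = 1060 ft.

1060 ft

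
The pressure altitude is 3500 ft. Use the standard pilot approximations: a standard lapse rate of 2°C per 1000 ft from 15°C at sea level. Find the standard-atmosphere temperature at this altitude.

ISA temperature = 15 − 2 × (3500/1000) = 15 − 7 = 8°C.

8°C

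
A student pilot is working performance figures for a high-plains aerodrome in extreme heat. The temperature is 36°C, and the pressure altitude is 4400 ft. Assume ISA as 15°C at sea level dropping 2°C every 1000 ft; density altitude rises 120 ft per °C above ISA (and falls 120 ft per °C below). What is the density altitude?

7976 ft

ISA temperature at 4400 ft = 15 − 2 × (4400/1000) = 6.2°C.
ISA deviation = 36 − 6.2 = +29.8°C.
Density altitude = 4400 + 120 × (29.8) = 4400 + (+3576) = 7976 ft.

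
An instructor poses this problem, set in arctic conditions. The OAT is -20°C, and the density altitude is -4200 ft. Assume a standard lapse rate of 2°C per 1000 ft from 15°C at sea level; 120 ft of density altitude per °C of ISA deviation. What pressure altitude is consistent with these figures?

0 ft

DA = PA + 120 × (OAT − (15 − 2·PA/1000)) = PA + 120·OAT − 1800 + 0.24·PA = 1.24·PA + 120·OAT − 1800.
So 1.24·PA = -4200 − 120 × (-20) + 1800 = 0.
PA = 0 / 1.24 = 0 ft.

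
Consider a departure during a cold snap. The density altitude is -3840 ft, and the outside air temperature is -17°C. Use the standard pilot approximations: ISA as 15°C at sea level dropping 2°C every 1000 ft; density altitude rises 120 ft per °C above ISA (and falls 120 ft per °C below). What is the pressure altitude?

0 ft

DA = PA + 120 × (OAT − (15 − 2·PA/1000)) = PA + 120·OAT − 1800 + 0.24·PA = 1.24·PA + 120·OAT − 1800.
So 1.24·PA = -3840 − 120 × (-17) + 1800 = 0.
PA = 0 / 1.24 = 0 ft.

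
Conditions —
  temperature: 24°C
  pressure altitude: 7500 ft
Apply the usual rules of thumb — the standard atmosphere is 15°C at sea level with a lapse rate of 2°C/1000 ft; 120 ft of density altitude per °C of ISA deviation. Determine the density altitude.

10380 ft

ISA temperature at 7500 ft = 15 − 2 × (7500/1000) = 0°C.
ISA deviation = 24 − 0 = +24°C.
Density altitude = 7500 + 120 × (24) = 7500 + (+2880) = 10380 ft.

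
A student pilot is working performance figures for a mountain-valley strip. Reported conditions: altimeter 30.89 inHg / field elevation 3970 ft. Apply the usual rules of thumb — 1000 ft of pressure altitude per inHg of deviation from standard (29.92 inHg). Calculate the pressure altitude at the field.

Pressure correction = (29.92 − 30.89) × 1000 = -970 ft.
Pressure altitude = 3970 + (-970) = 3000 ft.

3000 ft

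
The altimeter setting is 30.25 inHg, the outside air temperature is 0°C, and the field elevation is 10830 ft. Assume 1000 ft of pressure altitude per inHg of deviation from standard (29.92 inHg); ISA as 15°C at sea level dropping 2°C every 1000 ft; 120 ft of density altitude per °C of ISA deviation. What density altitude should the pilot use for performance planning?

11220 ft

Pressure altitude = 10830 + (29.92 − 30.25) × 1000 = 10830 + (-330) = 10500 ft.
ISA temperature at 10500 ft = 15 − 2 × (10500/1000) = -6°C.
ISA deviation = 0 − (-6) = +6°C.
Density altitude = 10500 + 120 × (6) = 11220 ft.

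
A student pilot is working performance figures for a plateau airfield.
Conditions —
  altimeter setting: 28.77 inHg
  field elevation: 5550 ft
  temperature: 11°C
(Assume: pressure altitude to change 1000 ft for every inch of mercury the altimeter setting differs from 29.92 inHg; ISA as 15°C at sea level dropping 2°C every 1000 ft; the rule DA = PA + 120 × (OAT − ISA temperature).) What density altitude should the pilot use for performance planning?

7828 ft

Pressure altitude = 5550 + (29.92 − 28.77) × 1000 = 5550 + (+1150) = 6700 ft.
ISA temperature at 6700 ft = 15 − 2 × (6700/1000) = 1.6°C.
ISA deviation = 11 − 1.6 = +9.4°C.
Density altitude = 6700 + 120 × (9.4) = 7828 ft.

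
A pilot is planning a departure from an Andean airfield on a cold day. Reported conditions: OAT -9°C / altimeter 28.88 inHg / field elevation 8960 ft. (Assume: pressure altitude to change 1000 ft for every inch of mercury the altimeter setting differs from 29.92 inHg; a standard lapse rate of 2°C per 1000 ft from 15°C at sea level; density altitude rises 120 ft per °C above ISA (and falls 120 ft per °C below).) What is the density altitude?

9520 ft

Pressure altitude = 8960 + (29.92 − 28.88) × 1000 = 8960 + (+1040) = 10000 ft.
ISA temperature at 10000 ft = 15 − 2 × (10000/1000) = -5°C.
ISA deviation = -9 − (-5) = -4°C.
Density altitude = 10000 + 120 × (-4) = 9520 ft.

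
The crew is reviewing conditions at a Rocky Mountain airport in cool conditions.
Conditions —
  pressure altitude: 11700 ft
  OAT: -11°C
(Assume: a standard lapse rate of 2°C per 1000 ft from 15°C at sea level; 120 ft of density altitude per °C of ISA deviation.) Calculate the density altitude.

11388 ft

ISA temperature at 11700 ft = 15 − 2 × (11700/1000) = -8.4°C.
ISA deviation = -11 − (-8.4) = -2.6°C.
Density altitude = 11700 + 120 × (-2.6) = 11700 + (-312) = 11388 ft.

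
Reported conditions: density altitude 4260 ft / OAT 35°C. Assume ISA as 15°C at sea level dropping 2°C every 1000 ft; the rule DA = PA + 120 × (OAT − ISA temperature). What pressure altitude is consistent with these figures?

1500 ft

DA = PA + 120 × (OAT − (15 − 2·PA/1000)) = PA + 120·OAT − 1800 + 0.24·PA = 1.24·PA + 120·OAT − 1800.
So 1.24·PA = 4260 − 120 × 35 + 1800 = 1860.
PA = 1860 / 1.24 = 1500 ft.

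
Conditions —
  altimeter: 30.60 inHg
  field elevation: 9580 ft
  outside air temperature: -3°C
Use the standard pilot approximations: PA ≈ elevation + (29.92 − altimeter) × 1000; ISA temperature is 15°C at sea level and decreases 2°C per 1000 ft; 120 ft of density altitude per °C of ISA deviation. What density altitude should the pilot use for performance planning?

8876 ft

Pressure altitude = 9580 + (29.92 − 30.60) × 1000 = 9580 + (-680) = 8900 ft.
ISA temperature at 8900 ft = 15 − 2 × (8900/1000) = -2.8°C.
ISA deviation = -3 − (-2.8) = -0.2°C.
Density altitude = 8900 + 120 × (-0.2) = 8876 ft.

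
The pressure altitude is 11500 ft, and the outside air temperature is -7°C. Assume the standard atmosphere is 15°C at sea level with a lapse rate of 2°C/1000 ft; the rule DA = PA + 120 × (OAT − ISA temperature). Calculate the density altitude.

11620 ft

ISA temperature at 11500 ft = 15 − 2 × (11500/1000) = -8°C.
ISA deviation = -7 − (-8) = +1°C.
Density altitude = 11500 + 120 × (1) = 11500 + (+120) = 11620 ft.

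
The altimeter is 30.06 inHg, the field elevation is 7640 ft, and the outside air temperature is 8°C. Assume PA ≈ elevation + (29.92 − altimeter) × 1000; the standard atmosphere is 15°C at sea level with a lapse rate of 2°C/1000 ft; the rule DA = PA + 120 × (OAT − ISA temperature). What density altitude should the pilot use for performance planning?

8460 ft

Pressure altitude = 7640 + (29.92 − 30.06) × 1000 = 7640 + (-140) = 7500 ft.
ISA temperature at 7500 ft = 15 − 2 × (7500/1000) = 0°C.
ISA deviation = 8 − 0 = +8°C.
Density altitude = 7500 + 120 × (8) = 8460 ft.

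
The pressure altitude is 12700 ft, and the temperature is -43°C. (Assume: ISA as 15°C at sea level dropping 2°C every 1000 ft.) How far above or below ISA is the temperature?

ISA temperature at 12700 ft = 15 − 2 × (12700/1000) = -10.4°C.
Deviation = OAT − ISA = -43 − (-10.4) = -32.6°C.

ISA-32.6°C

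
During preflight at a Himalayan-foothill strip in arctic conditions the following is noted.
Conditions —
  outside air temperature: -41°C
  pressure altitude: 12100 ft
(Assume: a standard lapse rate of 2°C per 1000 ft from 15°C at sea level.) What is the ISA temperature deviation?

ISA temperature at 12100 ft = 15 − 2 × (12100/1000) = -9.2°C.
Deviation = OAT − ISA = -41 − (-9.2) = -31.8°C.

ISA-31.8°C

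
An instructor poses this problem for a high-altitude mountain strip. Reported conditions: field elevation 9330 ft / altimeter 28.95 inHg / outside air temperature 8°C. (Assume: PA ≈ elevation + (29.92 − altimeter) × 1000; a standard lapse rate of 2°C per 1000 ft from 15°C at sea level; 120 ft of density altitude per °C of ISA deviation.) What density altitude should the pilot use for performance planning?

Pressure altitude = 9330 + (29.92 − 28.95) × 1000 = 9330 + (+970) = 10300 ft.
ISA temperature at 10300 ft = 15 − 2 × (10300/1000) = -5.6°C.
ISA deviation = 8 − (-5.6) = +13.6°C.
Density altitude = 10300 + 120 × (13.6) = 11932 ft.

11932 ft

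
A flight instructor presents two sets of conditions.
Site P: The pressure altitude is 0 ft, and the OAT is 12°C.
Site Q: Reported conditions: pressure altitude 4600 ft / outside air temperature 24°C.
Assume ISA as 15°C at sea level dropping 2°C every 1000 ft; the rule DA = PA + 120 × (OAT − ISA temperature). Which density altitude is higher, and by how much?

Site P: ISA temp = 15°C, deviation -3°C, DA = 0 + 120 × (-3) = -360 ft.
Site Q: ISA temp = 5.8°C, deviation +18.2°C, DA = 4600 + 120 × 18.2 = 6784 ft.
Site Q is higher by 6784 − (-360) = 7144 ft.

Site Q by 7144 ft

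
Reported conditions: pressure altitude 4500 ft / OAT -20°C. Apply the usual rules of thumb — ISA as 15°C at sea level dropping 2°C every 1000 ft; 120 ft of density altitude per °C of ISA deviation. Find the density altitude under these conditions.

ISA temperature at 4500 ft = 15 − 2 × (4500/1000) = 6°C.
ISA deviation = -20 − 6 = -26°C.
Density altitude = 4500 + 120 × (-26) = 4500 + (-3120) = 1380 ft.

1380 ft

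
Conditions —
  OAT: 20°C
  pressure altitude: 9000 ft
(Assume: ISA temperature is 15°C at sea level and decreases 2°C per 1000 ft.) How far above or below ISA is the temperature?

ISA temperature at 9000 ft = 15 − 2 × (9000/1000) = -3°C.
Deviation = OAT − ISA = 20 − (-3) = +23°C.

ISA+23°C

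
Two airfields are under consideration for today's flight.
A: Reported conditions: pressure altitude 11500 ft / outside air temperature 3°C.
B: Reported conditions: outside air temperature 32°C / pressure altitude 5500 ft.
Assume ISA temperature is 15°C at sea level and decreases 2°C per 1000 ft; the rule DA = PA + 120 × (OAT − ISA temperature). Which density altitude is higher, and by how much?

A: ISA temp = -8°C, deviation +11°C, DA = 11500 + 120 × 11 = 12820 ft.
B: ISA temp = 4°C, deviation +28°C, DA = 5500 + 120 × 28 = 8860 ft.
A is higher by 12820 − 8860 = 3960 ft.

A by 3960 ft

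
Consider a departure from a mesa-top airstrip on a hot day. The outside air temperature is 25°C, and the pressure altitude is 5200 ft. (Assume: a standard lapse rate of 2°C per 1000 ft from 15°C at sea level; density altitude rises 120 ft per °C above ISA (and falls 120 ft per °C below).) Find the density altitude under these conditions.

ISA temperature at 5200 ft = 15 − 2 × (5200/1000) = 4.6°C.
ISA deviation = 25 − 4.6 = +20.4°C.
Density altitude = 5200 + 120 × (20.4) = 5200 + (+2448) = 7648 ft.

7648 ft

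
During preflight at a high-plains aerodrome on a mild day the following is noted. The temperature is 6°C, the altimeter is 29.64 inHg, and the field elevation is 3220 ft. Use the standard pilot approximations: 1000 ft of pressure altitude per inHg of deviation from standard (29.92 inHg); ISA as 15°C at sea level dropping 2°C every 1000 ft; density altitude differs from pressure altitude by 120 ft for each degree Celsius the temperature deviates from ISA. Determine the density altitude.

3260 ft

Pressure altitude = 3220 + (29.92 − 29.64) × 1000 = 3220 + (+280) = 3500 ft.
ISA temperature at 3500 ft = 15 − 2 × (3500/1000) = 8°C.
ISA deviation = 6 − 8 = -2°C.
Density altitude = 3500 + 120 × (-2) = 3260 ft.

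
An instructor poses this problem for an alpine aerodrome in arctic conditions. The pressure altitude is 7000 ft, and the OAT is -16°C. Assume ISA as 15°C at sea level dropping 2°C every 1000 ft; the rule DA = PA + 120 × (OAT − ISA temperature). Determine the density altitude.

ISA temperature at 7000 ft = 15 − 2 × (7000/1000) = 1°C.
ISA deviation = -16 − 1 = -17°C.
Density altitude = 7000 + 120 × (-17) = 7000 + (-2040) = 4960 ft.

4960 ft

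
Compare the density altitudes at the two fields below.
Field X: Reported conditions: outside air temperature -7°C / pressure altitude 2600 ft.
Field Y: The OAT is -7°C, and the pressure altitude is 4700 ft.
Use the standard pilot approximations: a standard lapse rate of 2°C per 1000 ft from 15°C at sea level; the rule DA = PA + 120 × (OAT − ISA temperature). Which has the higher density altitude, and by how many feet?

Field X: ISA temp = 9.8°C, deviation -16.8°C, DA = 2600 + 120 × (-16.8) = 584 ft.
Field Y: ISA temp = 5.6°C, deviation -12.6°C, DA = 4700 + 120 × (-12.6) = 3188 ft.
Field Y is higher by 3188 − 584 = 2604 ft.

Field Y by 2604 ft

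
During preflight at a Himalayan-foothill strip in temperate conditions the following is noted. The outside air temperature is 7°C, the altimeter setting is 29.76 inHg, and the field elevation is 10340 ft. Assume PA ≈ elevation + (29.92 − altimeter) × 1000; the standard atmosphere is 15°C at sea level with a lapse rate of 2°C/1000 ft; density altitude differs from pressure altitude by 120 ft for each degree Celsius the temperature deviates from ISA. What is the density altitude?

12060 ft

Pressure altitude = 10340 + (29.92 − 29.76) × 1000 = 10340 + (+160) = 10500 ft.
ISA temperature at 10500 ft = 15 − 2 × (10500/1000) = -6°C.
ISA deviation = 7 − (-6) = +13°C.
Density altitude = 10500 + 120 × (13) = 12060 ft.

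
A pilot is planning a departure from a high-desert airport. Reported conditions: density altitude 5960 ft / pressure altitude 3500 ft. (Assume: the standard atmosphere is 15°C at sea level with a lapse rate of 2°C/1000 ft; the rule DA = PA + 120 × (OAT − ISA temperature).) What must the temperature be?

28.5°C

Density altitude − pressure altitude = 5960 − 3500 = +2460 ft.
At 120 ft/°C that is an ISA deviation of 2460/120 = +20.5°C.
ISA temperature at 3500 ft = 15 − 2 × (3500/1000) = 8°C.
OAT = ISA + deviation = 8 + (+20.5) = 28.5°C.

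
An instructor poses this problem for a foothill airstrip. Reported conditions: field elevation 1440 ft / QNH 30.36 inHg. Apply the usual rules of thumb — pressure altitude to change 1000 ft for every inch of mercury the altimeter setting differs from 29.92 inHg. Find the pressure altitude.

1000 ft

Pressure correction = (29.92 − 30.36) × 1000 = -440 ft.
Pressure altitude = 1440 + (-440) = 1000 ft.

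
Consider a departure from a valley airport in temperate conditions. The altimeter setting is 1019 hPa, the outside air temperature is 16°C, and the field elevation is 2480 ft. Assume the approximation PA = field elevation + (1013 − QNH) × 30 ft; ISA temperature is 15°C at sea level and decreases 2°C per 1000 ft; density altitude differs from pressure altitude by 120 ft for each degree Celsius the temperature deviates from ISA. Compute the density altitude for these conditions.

2972 ft

Pressure altitude = 2480 + (1013 − 1019) × 30 = 2480 + (-180) = 2300 ft.
ISA temperature at 2300 ft = 15 − 2 × (2300/1000) = 10.4°C.
ISA deviation = 16 − 10.4 = +5.6°C.
Density altitude = 2300 + 120 × (5.6) = 2972 ft.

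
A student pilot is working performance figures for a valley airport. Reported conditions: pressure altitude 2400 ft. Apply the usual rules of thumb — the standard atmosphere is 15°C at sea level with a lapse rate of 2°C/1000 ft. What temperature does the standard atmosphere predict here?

10.2°C

ISA temperature = 15 − 2 × (2400/1000) = 15 − 4.8 = 10.2°C.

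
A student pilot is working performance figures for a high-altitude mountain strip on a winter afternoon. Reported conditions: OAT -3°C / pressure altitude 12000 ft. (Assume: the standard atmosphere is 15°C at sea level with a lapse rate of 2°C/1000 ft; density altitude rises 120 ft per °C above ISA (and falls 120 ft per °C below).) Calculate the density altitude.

ISA temperature at 12000 ft = 15 − 2 × (12000/1000) = -9°C.
ISA deviation = -3 − (-9) = +6°C.
Density altitude = 12000 + 120 × (6) = 12000 + (+720) = 12720 ft.

12720 ft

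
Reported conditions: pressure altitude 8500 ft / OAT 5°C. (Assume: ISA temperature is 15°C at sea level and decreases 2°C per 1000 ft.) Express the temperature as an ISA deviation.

ISA temperature at 8500 ft = 15 − 2 × (8500/1000) = -2°C.
Deviation = OAT − ISA = 5 − (-2) = +7°C.

ISA+7°C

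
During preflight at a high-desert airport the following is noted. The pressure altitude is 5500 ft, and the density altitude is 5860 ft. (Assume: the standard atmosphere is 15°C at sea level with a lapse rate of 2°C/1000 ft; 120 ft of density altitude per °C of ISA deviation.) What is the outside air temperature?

Density altitude − pressure altitude = 5860 − 5500 = +360 ft.
At 120 ft/°C that is an ISA deviation of 360/120 = +3°C.
ISA temperature at 5500 ft = 15 − 2 × (5500/1000) = 4°C.
OAT = ISA + deviation = 4 + (+3) = 7°C.

7°C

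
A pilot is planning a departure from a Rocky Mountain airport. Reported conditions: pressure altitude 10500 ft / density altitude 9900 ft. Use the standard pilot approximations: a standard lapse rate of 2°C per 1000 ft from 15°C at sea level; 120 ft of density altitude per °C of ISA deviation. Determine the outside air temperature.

-11°C

Density altitude − pressure altitude = 9900 − 10500 = -600 ft.
At 120 ft/°C that is an ISA deviation of -600/120 = -5°C.
ISA temperature at 10500 ft = 15 − 2 × (10500/1000) = -6°C.
OAT = ISA + deviation = -6 + (-5) = -11°C.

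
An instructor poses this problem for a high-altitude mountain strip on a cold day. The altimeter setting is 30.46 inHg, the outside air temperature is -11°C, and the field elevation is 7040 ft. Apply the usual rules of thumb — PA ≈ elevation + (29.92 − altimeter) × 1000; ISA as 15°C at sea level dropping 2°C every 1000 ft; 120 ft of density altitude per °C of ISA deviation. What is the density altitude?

4940 ft

Pressure altitude = 7040 + (29.92 − 30.46) × 1000 = 7040 + (-540) = 6500 ft.
ISA temperature at 6500 ft = 15 − 2 × (6500/1000) = 2°C.
ISA deviation = -11 − 2 = -13°C.
Density altitude = 6500 + 120 × (-13) = 4940 ft.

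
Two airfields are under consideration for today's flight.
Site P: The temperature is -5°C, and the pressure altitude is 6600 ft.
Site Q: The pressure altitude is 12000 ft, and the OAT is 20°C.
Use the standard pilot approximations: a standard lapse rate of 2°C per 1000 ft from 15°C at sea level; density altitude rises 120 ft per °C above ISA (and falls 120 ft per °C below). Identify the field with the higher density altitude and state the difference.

Site P: ISA temp = 1.8°C, deviation -6.8°C, DA = 6600 + 120 × (-6.8) = 5784 ft.
Site Q: ISA temp = -9°C, deviation +29°C, DA = 12000 + 120 × 29 = 15480 ft.
Site Q is higher by 15480 − 5784 = 9696 ft.

Site Q by 9696 ft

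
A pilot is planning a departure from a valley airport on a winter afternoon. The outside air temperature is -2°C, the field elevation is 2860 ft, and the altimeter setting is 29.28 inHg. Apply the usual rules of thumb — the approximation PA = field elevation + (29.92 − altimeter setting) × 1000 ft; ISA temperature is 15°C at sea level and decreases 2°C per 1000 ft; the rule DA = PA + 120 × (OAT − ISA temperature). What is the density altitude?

Pressure altitude = 2860 + (29.92 − 29.28) × 1000 = 2860 + (+640) = 3500 ft.
ISA temperature at 3500 ft = 15 − 2 × (3500/1000) = 8°C.
ISA deviation = -2 − 8 = -10°C.
Density altitude = 3500 + 120 × (-10) = 2300 ft.

2300 ft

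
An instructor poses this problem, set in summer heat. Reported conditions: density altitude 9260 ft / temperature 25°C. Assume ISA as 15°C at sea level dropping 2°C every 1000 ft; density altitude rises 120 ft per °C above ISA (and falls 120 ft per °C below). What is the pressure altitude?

DA = PA + 120 × (OAT − (15 − 2·PA/1000)) = PA + 120·OAT − 1800 + 0.24·PA = 1.24·PA + 120·OAT − 1800.
So 1.24·PA = 9260 − 120 × 25 + 1800 = 8060.
PA = 8060 / 1.24 = 6500 ft.

6500 ft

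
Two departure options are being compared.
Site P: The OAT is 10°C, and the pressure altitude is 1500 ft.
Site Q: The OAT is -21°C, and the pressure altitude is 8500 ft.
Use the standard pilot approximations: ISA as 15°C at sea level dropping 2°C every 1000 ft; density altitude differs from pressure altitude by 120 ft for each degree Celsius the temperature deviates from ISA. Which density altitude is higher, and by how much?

Site Q by 4960 ft

Site P: ISA temp = 12°C, deviation -2°C, DA = 1500 + 120 × (-2) = 1260 ft.
Site Q: ISA temp = -2°C, deviation -19°C, DA = 8500 + 120 × (-19) = 6220 ft.
Site Q is higher by 6220 − 1260 = 4960 ft.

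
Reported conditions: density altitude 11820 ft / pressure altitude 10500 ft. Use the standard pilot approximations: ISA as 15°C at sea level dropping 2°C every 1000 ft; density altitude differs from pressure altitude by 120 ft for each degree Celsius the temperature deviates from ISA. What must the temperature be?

Density altitude − pressure altitude = 11820 − 10500 = +1320 ft.
At 120 ft/°C that is an ISA deviation of 1320/120 = +11°C.
ISA temperature at 10500 ft = 15 − 2 × (10500/1000) = -6°C.
OAT = ISA + deviation = -6 + (+11) = 5°C.

5°C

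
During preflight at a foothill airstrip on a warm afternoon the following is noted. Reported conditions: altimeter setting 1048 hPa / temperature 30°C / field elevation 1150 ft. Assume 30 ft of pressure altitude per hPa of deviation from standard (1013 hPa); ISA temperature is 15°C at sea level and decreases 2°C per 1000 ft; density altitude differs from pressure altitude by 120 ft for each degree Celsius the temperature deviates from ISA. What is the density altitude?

1924 ft

Pressure altitude = 1150 + (1013 − 1048) × 30 = 1150 + (-1050) = 100 ft.
ISA temperature at 100 ft = 15 − 2 × (100/1000) = 14.8°C.
ISA deviation = 30 − 14.8 = +15.2°C.
Density altitude = 100 + 120 × (15.2) = 1924 ft.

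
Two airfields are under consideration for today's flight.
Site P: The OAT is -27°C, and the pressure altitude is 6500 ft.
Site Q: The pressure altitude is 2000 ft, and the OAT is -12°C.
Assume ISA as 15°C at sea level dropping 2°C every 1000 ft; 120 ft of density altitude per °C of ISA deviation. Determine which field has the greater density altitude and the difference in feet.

Site P: ISA temp = 2°C, deviation -29°C, DA = 6500 + 120 × (-29) = 3020 ft.
Site Q: ISA temp = 11°C, deviation -23°C, DA = 2000 + 120 × (-23) = -760 ft.
Site P is higher by 3020 − (-760) = 3780 ft.

Site P by 3780 ft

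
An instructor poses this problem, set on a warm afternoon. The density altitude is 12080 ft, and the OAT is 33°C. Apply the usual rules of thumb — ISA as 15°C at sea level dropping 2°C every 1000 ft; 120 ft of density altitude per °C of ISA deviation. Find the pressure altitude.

8000 ft

DA = PA + 120 × (OAT − (15 − 2·PA/1000)) = PA + 120·OAT − 1800 + 0.24·PA = 1.24·PA + 120·OAT − 1800.
So 1.24·PA = 12080 − 120 × 33 + 1800 = 9920.
PA = 9920 / 1.24 = 8000 ft.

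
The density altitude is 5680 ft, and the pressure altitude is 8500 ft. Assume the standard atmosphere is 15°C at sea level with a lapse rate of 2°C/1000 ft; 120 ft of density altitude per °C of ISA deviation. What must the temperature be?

-25.5°C

Density altitude − pressure altitude = 5680 − 8500 = -2820 ft.
At 120 ft/°C that is an ISA deviation of -2820/120 = -23.5°C.
ISA temperature at 8500 ft = 15 − 2 × (8500/1000) = -2°C.
OAT = ISA + deviation = -2 + (-23.5) = -25.5°C.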